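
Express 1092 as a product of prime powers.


1092 / 2 = 546
546 / 2 = 273
273 / 3 = 91
91 / 7 = 13
13 / 13 = 1
1092 = 2^2 × 3 × 7 × 13


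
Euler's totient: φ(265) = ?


265 = 5 × 53
Prime factors: 5, 53
φ(265) = 265 × (1-1/5) × (1-1/53)
= 265 × 4/5 × 52/53 = 208

φ(265) = 208


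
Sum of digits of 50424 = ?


5 + 0 + 4 + 2 + 4 = 15


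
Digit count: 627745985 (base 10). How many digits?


627745985 has 9 digits in base 10
floor(log10(627745985)) + 1 = floor(8.7978) + 1 = 9

9 digits (base 10)


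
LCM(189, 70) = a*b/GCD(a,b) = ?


GCD(189, 70) = 7
LCM = 189*70/7 = 13230/7 = 1890

LCM = 1890


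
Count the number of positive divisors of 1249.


1249 = 1249^1
d(1249) = (1+1) = 2

2 divisors


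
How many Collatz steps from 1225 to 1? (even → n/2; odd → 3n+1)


1225 → 3676 → 1838 → 919 → 2758 → 1379 → 4138 → 2069 → 6208 → 3104 → 1552 → 776 → 388 → 194 → 97 → 292 → 146 → 73 → 220 → 110 → 55 → 166 → 83 → 250 → 125 → 376 → 188 → 94 → 47 → 142 → 71 → 214 → 107 → 322 → 161 → 484 → 242 → 121 → 364 → 182 → 91 → 274 → 137 → 412 → 206 → 103 → 310 → 155 → 466 → 233 → 700 → 350 → 175 → 526 → 263 → 790 → 395 → 1186 → 593 → 1780 → 890 → 445 → 1336 → 668 → 334 → 167 → 502 → 251 → 754 → 377 → 1132 → 566 → 283 → 850 → 425 → 1276 → 638 → 319 → 958 → 479 → 1438 → 719 → 2158 → 1079 → 3238 → 1619 → 4858 → 2429 → 7288 → 3644 → 1822 → 911 → 2734 → 1367 → 4102 → 2051 → 6154 → 3077 → 9232 → 4616 → 2308 → 1154 → 577 → 1732 → 866 → 433 → 1300 → 650 → 325 → 976 → 488 → 244 → 122 → 61 → 184 → 92 → 46 → 23 → 70 → 35 → 106 → 53 → 160 → 80 → 40 → 20 → 10 → 5 → 16 → 8 → 4 → 2 → 1
Total steps = 132

132 steps


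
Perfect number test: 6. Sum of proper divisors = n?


Proper divisors of 6: 1, 2, 3
Sum = 1 + 2 + 3 = 6

Yes, 6 is perfect (6 = 6)


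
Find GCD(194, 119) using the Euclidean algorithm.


194 = 1 * 119 + 75
119 = 1 * 75 + 44
75 = 1 * 44 + 31
44 = 1 * 31 + 13
31 = 2 * 13 + 5
13 = 2 * 5 + 3
5 = 1 * 3 + 2
3 = 1 * 2 + 1
2 = 2 * 1 + 0
GCD = 1


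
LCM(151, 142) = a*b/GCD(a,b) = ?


GCD(151, 142) = 1
LCM = 151*142/1 = 21442/1 = 21442

LCM = 21442


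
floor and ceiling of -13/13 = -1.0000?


-13/13 = -1.0000
floor = -1
ceil = -1

floor = -1, ceil = -1


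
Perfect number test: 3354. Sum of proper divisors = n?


Proper divisors of 3354: 1, 2, 3, 6, 13, 26, 39, 43, 78, 86, 129, 258, 559, 1118, 1677
Sum = 1 + 2 + 3 + 6 + 13 + 26 + 39 + 43 + 78 + 86 + 129 + 258 + 559 + 1118 + 1677 = 4038

No, 3354 is not perfect (4038 ≠ 3354)


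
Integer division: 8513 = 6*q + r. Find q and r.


8513 = 6 * 1418 + 5
Check: 8508 + 5 = 8513

q = 1418, r = 5


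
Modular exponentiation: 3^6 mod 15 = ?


3^1 mod 15 = 3
3^2 mod 15 = 9
3^3 mod 15 = 12
3^4 mod 15 = 6
3^5 mod 15 = 3
3^6 mod 15 = 9


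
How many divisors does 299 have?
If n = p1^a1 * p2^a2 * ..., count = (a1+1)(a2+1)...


299 = 13^1 × 23^1
d(299) = (1+1) × (1+1) = 4

4 divisors


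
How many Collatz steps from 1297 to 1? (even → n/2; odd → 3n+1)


1297 → 3892 → 1946 → 973 → 2920 → 1460 → 730 → 365 → 1096 → 548 → 274 → 137 → 412 → 206 → 103 → 310 → 155 → 466 → 233 → 700 → 350 → 175 → 526 → 263 → 790 → 395 → 1186 → 593 → 1780 → 890 → 445 → 1336 → 668 → 334 → 167 → 502 → 251 → 754 → 377 → 1132 → 566 → 283 → 850 → 425 → 1276 → 638 → 319 → 958 → 479 → 1438 → 719 → 2158 → 1079 → 3238 → 1619 → 4858 → 2429 → 7288 → 3644 → 1822 → 911 → 2734 → 1367 → 4102 → 2051 → 6154 → 3077 → 9232 → 4616 → 2308 → 1154 → 577 → 1732 → 866 → 433 → 1300 → 650 → 325 → 976 → 488 → 244 → 122 → 61 → 184 → 92 → 46 → 23 → 70 → 35 → 106 → 53 → 160 → 80 → 40 → 20 → 10 → 5 → 16 → 8 → 4 → 2 → 1
Total steps = 101

101 steps


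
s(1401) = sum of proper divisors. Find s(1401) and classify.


Proper divisors: 1, 3, 467
Sum = 1 + 3 + 467 = 471
471 < 1401 → deficient

s(1401) = 471 (deficient)


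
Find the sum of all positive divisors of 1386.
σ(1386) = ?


Divisors of 1386: 1, 2, 3, 6, 7, 9, 11, 14, 18, 21, 22, 33, 42, 63, 66, 77, 99, 126, 154, 198, 231, 462, 693, 1386
Sum = 1 + 2 + 3 + 6 + 7 + 9 + 11 + 14 + 18 + 21 + 22 + 33 + 42 + 63 + 66 + 77 + 99 + 126 + 154 + 198 + 231 + 462 + 693 + 1386 = 3744

σ(1386) = 3744


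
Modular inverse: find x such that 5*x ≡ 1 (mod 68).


Use the extended Euclidean algorithm on (68, 5); each row r = 68*s + 5*t:
r=68, s=1, t=0
r=5, s=0, t=1
q=13: r=3, s=1, t=-13   [68*(1) + 5*(-13) = 3]
q=1: r=2, s=-1, t=14   [68*(-1) + 5*(14) = 2]
q=1: r=1, s=2, t=-27   [68*(2) + 5*(-27) = 1]
q=2: r=0, s=-5, t=68   [68*(-5) + 5*(68) = 0]
GCD = 1 with t = -27, so 5*(-27) ≡ 1 (mod 68)
Inverse = -27 mod 68 = 41
Check: 5 * 41 = 205 ≡ 1 (mod 68)

5^(-1) ≡ 41 (mod 68)


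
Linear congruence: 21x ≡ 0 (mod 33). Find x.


GCD(21, 33) = 3 divides 0
Divide: 7x ≡ 0 (mod 11)
x ≡ 0 (mod 11)


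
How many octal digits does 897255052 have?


897255052 in base 8 = 6536603214
Number of digits = 10

10 digits (base 8)


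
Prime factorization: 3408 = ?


3408 / 2 = 1704
1704 / 2 = 852
852 / 2 = 426
426 / 2 = 213
213 / 3 = 71
71 / 71 = 1
3408 = 2^4 × 3 × 71


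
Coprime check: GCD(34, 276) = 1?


Euclidean algorithm:
276 = 8 * 34 + 4
34 = 8 * 4 + 2
4 = 2 * 2 + 0
GCD(34, 276) = 2

No, not coprime (GCD = 2)


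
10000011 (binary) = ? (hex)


10000011 (base 2) = 131 (decimal)
131 (decimal) = 83 (base 16)


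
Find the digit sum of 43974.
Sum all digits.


4 + 3 + 9 + 7 + 4 = 27


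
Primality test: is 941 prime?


Check divisors up to sqrt(941) = 30.6757
No divisors found.
941 is prime.

Yes, 941 is prime


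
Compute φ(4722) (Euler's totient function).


4722 = 2 × 3 × 787
Prime factors: 2, 3, 787
φ(4722) = 4722 × (1-1/2) × (1-1/3) × (1-1/787)
= 4722 × 1/2 × 2/3 × 786/787 = 1572

φ(4722) = 1572


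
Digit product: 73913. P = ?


7 × 3 × 9 × 1 × 3 = 567


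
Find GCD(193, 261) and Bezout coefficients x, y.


Tabular extended Euclidean (each row: r = 193*s + 261*t):
r=193, s=1, t=0
r=261, s=0, t=1
q=0: r=193, s=1, t=0   [193*(1) + 261*(0) = 193]
q=1: r=68, s=-1, t=1   [193*(-1) + 261*(1) = 68]
q=2: r=57, s=3, t=-2   [193*(3) + 261*(-2) = 57]
q=1: r=11, s=-4, t=3   [193*(-4) + 261*(3) = 11]
q=5: r=2, s=23, t=-17   [193*(23) + 261*(-17) = 2]
q=5: r=1, s=-119, t=88   [193*(-119) + 261*(88) = 1]
q=2: r=0, s=261, t=-193   [193*(261) + 261*(-193) = 0]
GCD = 1; from the row with r=1: x=-119, y=88
Check: 193*(-119) + 261*(88) = -22967 + 22968 = 1

GCD = 1, x = -119, y = 88


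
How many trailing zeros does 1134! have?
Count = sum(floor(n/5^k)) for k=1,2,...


floor(1134/5) = 226
floor(1134/25) = 45
floor(1134/125) = 9
floor(1134/625) = 1
Total = 281

281 trailing zeros


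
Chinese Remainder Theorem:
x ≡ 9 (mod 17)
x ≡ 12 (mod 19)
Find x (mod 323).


M = 17*19 = 323
M1 = M/17 = 19, M2 = M/19 = 17
M1^(-1) mod 17 = 9, M2^(-1) mod 19 = 9
x = 9*19*9 + 12*17*9 = 3375
3375 mod 323 = 145
Check: 145 mod 17 = 9 ✓, 145 mod 19 = 12 ✓

x ≡ 145 (mod 323)


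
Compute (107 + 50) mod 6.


107 + 50 = 157
157 mod 6 = 1


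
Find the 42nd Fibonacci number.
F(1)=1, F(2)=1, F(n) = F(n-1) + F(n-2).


Sequence: 1, 1, 2, 3, 5, 8, 13, 21, 34, 55, 89, 144, 233, 377, 610, 987, 1597, 2584, 4181, 6765, 10946, 17711, 28657, 46368, 75025, 121393, 196418, 317811, 514229, 832040, 1346269, 2178309, 3524578, 5702887, 9227465, 14930352, 24157817, 39088169, 63245986, 102334155, 165580141, 267914296
F(42) = 267914296


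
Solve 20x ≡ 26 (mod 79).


GCD(20, 79) = 1, unique solution
a^(-1) mod 79 = 4
x = 4 * 26 mod 79 = 25

x ≡ 25 (mod 79)


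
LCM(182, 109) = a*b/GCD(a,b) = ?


GCD(182, 109) = 1
LCM = 182*109/1 = 19838/1 = 19838

LCM = 19838


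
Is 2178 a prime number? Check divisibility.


2178 / 2 = 1089 (exact division)
2178 is NOT prime.

No, 2178 is not prime


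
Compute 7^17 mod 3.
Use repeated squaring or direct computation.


7^1 mod 3 = 1
7^2 mod 3 = 1
7^3 mod 3 = 1
7^4 mod 3 = 1
7^5 mod 3 = 1
7^6 mod 3 = 1
7^7 mod 3 = 1
7^8 mod 3 = 1
7^9 mod 3 = 1
7^10 mod 3 = 1
7^11 mod 3 = 1
7^12 mod 3 = 1
7^13 mod 3 = 1
7^14 mod 3 = 1
7^15 mod 3 = 1
7^16 mod 3 = 1
7^17 mod 3 = 1


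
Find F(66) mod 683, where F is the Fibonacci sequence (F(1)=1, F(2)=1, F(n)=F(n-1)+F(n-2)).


F(k) mod 683 for k=1..66:
1, 1, 2, 3, 5, 8, 13, 21, 34, 55, 89, 144, 233, 377, 610, 304, 231, 535, 83, 618, 18, 636, 654, 607, 578, 502, 397, 216, 613, 146, 76, 222, 298, 520, 135, 655, 107, 79, 186, 265, 451, 33, 484, 517, 318, 152, 470, 622, 409, 348, 74, 422, 496, 235, 48, 283, 331, 614, 262, 193, 455, 648, 420, 385, 122, 507
F(66) mod 683 = 507


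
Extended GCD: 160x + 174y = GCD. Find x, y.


Tabular extended Euclidean (each row: r = 160*s + 174*t):
r=160, s=1, t=0
r=174, s=0, t=1
q=0: r=160, s=1, t=0   [160*(1) + 174*(0) = 160]
q=1: r=14, s=-1, t=1   [160*(-1) + 174*(1) = 14]
q=11: r=6, s=12, t=-11   [160*(12) + 174*(-11) = 6]
q=2: r=2, s=-25, t=23   [160*(-25) + 174*(23) = 2]
q=3: r=0, s=87, t=-80   [160*(87) + 174*(-80) = 0]
GCD = 2; from the row with r=2: x=-25, y=23
Check: 160*(-25) + 174*(23) = -4000 + 4002 = 2

GCD = 2, x = -25, y = 23


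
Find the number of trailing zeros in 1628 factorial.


floor(1628/5) = 325
floor(1628/25) = 65
floor(1628/125) = 13
floor(1628/625) = 2
Total = 405

405 trailing zeros


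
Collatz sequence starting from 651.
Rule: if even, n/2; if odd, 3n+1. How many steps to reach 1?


651 → 1954 → 977 → 2932 → 1466 → 733 → 2200 → 1100 → 550 → 275 → 826 → 413 → 1240 → 620 → 310 → 155 → 466 → 233 → 700 → 350 → 175 → 526 → 263 → 790 → 395 → 1186 → 593 → 1780 → 890 → 445 → 1336 → 668 → 334 → 167 → 502 → 251 → 754 → 377 → 1132 → 566 → 283 → 850 → 425 → 1276 → 638 → 319 → 958 → 479 → 1438 → 719 → 2158 → 1079 → 3238 → 1619 → 4858 → 2429 → 7288 → 3644 → 1822 → 911 → 2734 → 1367 → 4102 → 2051 → 6154 → 3077 → 9232 → 4616 → 2308 → 1154 → 577 → 1732 → 866 → 433 → 1300 → 650 → 325 → 976 → 488 → 244 → 122 → 61 → 184 → 92 → 46 → 23 → 70 → 35 → 106 → 53 → 160 → 80 → 40 → 20 → 10 → 5 → 16 → 8 → 4 → 2 → 1
Total steps = 100

100 steps


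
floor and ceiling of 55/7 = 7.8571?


55/7 = 7.8571
floor = 7
ceil = 8

floor = 7, ceil = 8


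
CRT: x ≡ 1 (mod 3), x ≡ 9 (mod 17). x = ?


M = 3*17 = 51
M1 = M/3 = 17, M2 = M/17 = 3
M1^(-1) mod 3 = 2, M2^(-1) mod 17 = 6
x = 1*17*2 + 9*3*6 = 196
196 mod 51 = 43
Check: 43 mod 3 = 1 ✓, 43 mod 17 = 9 ✓

x ≡ 43 (mod 51)


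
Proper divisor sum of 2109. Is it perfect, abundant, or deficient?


Proper divisors: 1, 3, 19, 37, 57, 111, 703
Sum = 1 + 3 + 19 + 37 + 57 + 111 + 703 = 931
931 < 2109 → deficient

s(2109) = 931 (deficient)


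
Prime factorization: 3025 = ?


3025 / 5 = 605
605 / 5 = 121
121 / 11 = 11
11 / 11 = 1
3025 = 5^2 × 11^2


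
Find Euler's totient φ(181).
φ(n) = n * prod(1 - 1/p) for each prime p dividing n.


181 = 181
Prime factors: 181
φ(181) = 181 × (1-1/181)
= 181 × 180/181 = 180

φ(181) = 180


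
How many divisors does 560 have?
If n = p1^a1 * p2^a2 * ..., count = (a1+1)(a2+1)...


560 = 2^4 × 5^1 × 7^1
d(560) = (4+1) × (1+1) × (1+1) = 20

20 divisors


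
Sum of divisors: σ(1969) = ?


Divisors of 1969: 1, 11, 179, 1969
Sum = 1 + 11 + 179 + 1969 = 2160

σ(1969) = 2160


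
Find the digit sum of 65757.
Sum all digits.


6 + 5 + 7 + 5 + 7 = 30


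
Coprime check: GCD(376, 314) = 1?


Euclidean algorithm:
376 = 1 * 314 + 62
314 = 5 * 62 + 4
62 = 15 * 4 + 2
4 = 2 * 2 + 0
GCD(376, 314) = 2

No, not coprime (GCD = 2)


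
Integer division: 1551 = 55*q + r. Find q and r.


1551 = 55 * 28 + 11
Check: 1540 + 11 = 1551

q = 28, r = 11


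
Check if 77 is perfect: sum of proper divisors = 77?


Proper divisors of 77: 1, 7, 11
Sum = 1 + 7 + 11 = 19

No, 77 is not perfect (19 ≠ 77)


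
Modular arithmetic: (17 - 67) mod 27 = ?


17 - 67 = -50
-50 mod 27 = 4


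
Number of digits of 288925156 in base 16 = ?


288925156 in base 16 = 1138A5E4
Number of digits = 8

8 digits (base 16)


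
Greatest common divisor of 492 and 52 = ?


492 = 9 * 52 + 24
52 = 2 * 24 + 4
24 = 6 * 4 + 0
GCD = 4


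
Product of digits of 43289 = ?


4 × 3 × 2 × 8 × 9 = 1728


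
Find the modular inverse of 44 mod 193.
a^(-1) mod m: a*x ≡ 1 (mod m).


Use the extended Euclidean algorithm on (193, 44); each row r = 193*s + 44*t:
r=193, s=1, t=0
r=44, s=0, t=1
q=4: r=17, s=1, t=-4   [193*(1) + 44*(-4) = 17]
q=2: r=10, s=-2, t=9   [193*(-2) + 44*(9) = 10]
q=1: r=7, s=3, t=-13   [193*(3) + 44*(-13) = 7]
q=1: r=3, s=-5, t=22   [193*(-5) + 44*(22) = 3]
q=2: r=1, s=13, t=-57   [193*(13) + 44*(-57) = 1]
q=3: r=0, s=-44, t=193   [193*(-44) + 44*(193) = 0]
GCD = 1 with t = -57, so 44*(-57) ≡ 1 (mod 193)
Inverse = -57 mod 193 = 136
Check: 44 * 136 = 5984 ≡ 1 (mod 193)

44^(-1) ≡ 136 (mod 193)


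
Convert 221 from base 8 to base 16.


221 (base 8) = 145 (decimal)
145 (decimal) = 91 (base 16)


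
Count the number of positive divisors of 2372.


2372 = 2^2 × 593^1
d(2372) = (2+1) × (1+1) = 6

6 divisors


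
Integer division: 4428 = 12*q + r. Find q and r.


4428 = 12 * 369 + 0
Check: 4428 + 0 = 4428

q = 369, r = 0


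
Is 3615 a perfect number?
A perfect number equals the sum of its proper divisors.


Proper divisors of 3615: 1, 3, 5, 15, 241, 723, 1205
Sum = 1 + 3 + 5 + 15 + 241 + 723 + 1205 = 2193

No, 3615 is not perfect (2193 ≠ 3615)


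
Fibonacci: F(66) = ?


Sequence: 1, 1, 2, 3, 5, 8, 13, 21, 34, 55, 89, 144, 233, 377, 610, 987, 1597, 2584, 4181, 6765, 10946, 17711, 28657, 46368, 75025, 121393, 196418, 317811, 514229, 832040, 1346269, 2178309, 3524578, 5702887, 9227465, 14930352, 24157817, 39088169, 63245986, 102334155, 165580141, 267914296, 433494437, 701408733, 1134903170, 1836311903, 2971215073, 4807526976, 7778742049, 12586269025, 20365011074, 32951280099, 53316291173, 86267571272, 139583862445, 225851433717, 365435296162, 591286729879, 956722026041, 1548008755920, 2504730781961, 4052739537881, 6557470319842, 10610209857723, 17167680177565, 27777890035288
F(66) = 27777890035288


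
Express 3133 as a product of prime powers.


3133 / 13 = 241
241 / 241 = 1
3133 = 13 × 241


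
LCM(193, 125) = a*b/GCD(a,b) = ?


GCD(193, 125) = 1
LCM = 193*125/1 = 24125/1 = 24125

LCM = 24125


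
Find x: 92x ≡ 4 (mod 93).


GCD(92, 93) = 1, unique solution
a^(-1) mod 93 = 92
x = 92 * 4 mod 93 = 89

x ≡ 89 (mod 93)


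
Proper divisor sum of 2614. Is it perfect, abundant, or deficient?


Proper divisors: 1, 2, 1307
Sum = 1 + 2 + 1307 = 1310
1310 < 2614 → deficient

s(2614) = 1310 (deficient)


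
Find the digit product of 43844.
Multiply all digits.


4 × 3 × 8 × 4 × 4 = 1536


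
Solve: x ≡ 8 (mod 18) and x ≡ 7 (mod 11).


M = 18*11 = 198
M1 = M/18 = 11, M2 = M/11 = 18
M1^(-1) mod 18 = 5, M2^(-1) mod 11 = 8
x = 8*11*5 + 7*18*8 = 1448
1448 mod 198 = 62
Check: 62 mod 18 = 8 ✓, 62 mod 11 = 7 ✓

x ≡ 62 (mod 198)


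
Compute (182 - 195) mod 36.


182 - 195 = -13
-13 mod 36 = 23


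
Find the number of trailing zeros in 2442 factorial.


floor(2442/5) = 488
floor(2442/25) = 97
floor(2442/125) = 19
floor(2442/625) = 3
Total = 607

607 trailing zeros


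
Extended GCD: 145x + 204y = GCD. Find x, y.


Tabular extended Euclidean (each row: r = 145*s + 204*t):
r=145, s=1, t=0
r=204, s=0, t=1
q=0: r=145, s=1, t=0   [145*(1) + 204*(0) = 145]
q=1: r=59, s=-1, t=1   [145*(-1) + 204*(1) = 59]
q=2: r=27, s=3, t=-2   [145*(3) + 204*(-2) = 27]
q=2: r=5, s=-7, t=5   [145*(-7) + 204*(5) = 5]
q=5: r=2, s=38, t=-27   [145*(38) + 204*(-27) = 2]
q=2: r=1, s=-83, t=59   [145*(-83) + 204*(59) = 1]
q=2: r=0, s=204, t=-145   [145*(204) + 204*(-145) = 0]
GCD = 1; from the row with r=1: x=-83, y=59
Check: 145*(-83) + 204*(59) = -12035 + 12036 = 1

GCD = 1, x = -83, y = 59


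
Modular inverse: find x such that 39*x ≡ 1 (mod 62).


Use the extended Euclidean algorithm on (62, 39); each row r = 62*s + 39*t:
r=62, s=1, t=0
r=39, s=0, t=1
q=1: r=23, s=1, t=-1   [62*(1) + 39*(-1) = 23]
q=1: r=16, s=-1, t=2   [62*(-1) + 39*(2) = 16]
q=1: r=7, s=2, t=-3   [62*(2) + 39*(-3) = 7]
q=2: r=2, s=-5, t=8   [62*(-5) + 39*(8) = 2]
q=3: r=1, s=17, t=-27   [62*(17) + 39*(-27) = 1]
q=2: r=0, s=-39, t=62   [62*(-39) + 39*(62) = 0]
GCD = 1 with t = -27, so 39*(-27) ≡ 1 (mod 62)
Inverse = -27 mod 62 = 35
Check: 39 * 35 = 1365 ≡ 1 (mod 62)

39^(-1) ≡ 35 (mod 62)


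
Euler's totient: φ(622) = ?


622 = 2 × 311
Prime factors: 2, 311
φ(622) = 622 × (1-1/2) × (1-1/311)
= 622 × 1/2 × 310/311 = 310

φ(622) = 310


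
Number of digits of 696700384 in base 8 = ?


696700384 in base 8 = 5141546740
Number of digits = 10

10 digits (base 8)


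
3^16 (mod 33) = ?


3^1 mod 33 = 3
3^2 mod 33 = 9
3^3 mod 33 = 27
3^4 mod 33 = 15
3^5 mod 33 = 12
3^6 mod 33 = 3
3^7 mod 33 = 9
3^8 mod 33 = 27
3^9 mod 33 = 15
3^10 mod 33 = 12
3^11 mod 33 = 3
3^12 mod 33 = 9
3^13 mod 33 = 27
3^14 mod 33 = 15
3^15 mod 33 = 12
3^16 mod 33 = 3


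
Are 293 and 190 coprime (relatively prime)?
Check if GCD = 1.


Euclidean algorithm:
293 = 1 * 190 + 103
190 = 1 * 103 + 87
103 = 1 * 87 + 16
87 = 5 * 16 + 7
16 = 2 * 7 + 2
7 = 3 * 2 + 1
2 = 2 * 1 + 0
GCD(293, 190) = 1

Yes, coprime (GCD = 1)


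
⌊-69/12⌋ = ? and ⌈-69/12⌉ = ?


-69/12 = -5.7500
floor = -6
ceil = -5

floor = -6, ceil = -5


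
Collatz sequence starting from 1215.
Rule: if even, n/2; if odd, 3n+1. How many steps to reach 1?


1215 → 3646 → 1823 → 5470 → 2735 → 8206 → 4103 → 12310 → 6155 → 18466 → 9233 → 27700 → 13850 → 6925 → 20776 → 10388 → 5194 → 2597 → 7792 → 3896 → 1948 → 974 → 487 → 1462 → 731 → 2194 → 1097 → 3292 → 1646 → 823 → 2470 → 1235 → 3706 → 1853 → 5560 → 2780 → 1390 → 695 → 2086 → 1043 → 3130 → 1565 → 4696 → 2348 → 1174 → 587 → 1762 → 881 → 2644 → 1322 → 661 → 1984 → 992 → 496 → 248 → 124 → 62 → 31 → 94 → 47 → 142 → 71 → 214 → 107 → 322 → 161 → 484 → 242 → 121 → 364 → 182 → 91 → 274 → 137 → 412 → 206 → 103 → 310 → 155 → 466 → 233 → 700 → 350 → 175 → 526 → 263 → 790 → 395 → 1186 → 593 → 1780 → 890 → 445 → 1336 → 668 → 334 → 167 → 502 → 251 → 754 → 377 → 1132 → 566 → 283 → 850 → 425 → 1276 → 638 → 319 → 958 → 479 → 1438 → 719 → 2158 → 1079 → 3238 → 1619 → 4858 → 2429 → 7288 → 3644 → 1822 → 911 → 2734 → 1367 → 4102 → 2051 → 6154 → 3077 → 9232 → 4616 → 2308 → 1154 → 577 → 1732 → 866 → 433 → 1300 → 650 → 325 → 976 → 488 → 244 → 122 → 61 → 184 → 92 → 46 → 23 → 70 → 35 → 106 → 53 → 160 → 80 → 40 → 20 → 10 → 5 → 16 → 8 → 4 → 2 → 1
Total steps = 163

163 steps


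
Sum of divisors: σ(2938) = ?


Divisors of 2938: 1, 2, 13, 26, 113, 226, 1469, 2938
Sum = 1 + 2 + 13 + 26 + 113 + 226 + 1469 + 2938 = 4788

σ(2938) = 4788


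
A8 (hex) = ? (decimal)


A8 (base 16) = 168 (decimal)
168 (decimal) = 168 (base 10)


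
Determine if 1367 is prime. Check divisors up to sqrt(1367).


Check divisors up to sqrt(1367) = 36.9730
No divisors found.
1367 is prime.

Yes, 1367 is prime


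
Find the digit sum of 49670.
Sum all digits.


4 + 9 + 6 + 7 + 0 = 26


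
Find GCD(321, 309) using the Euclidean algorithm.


321 = 1 * 309 + 12
309 = 25 * 12 + 9
12 = 1 * 9 + 3
9 = 3 * 3 + 0
GCD = 3


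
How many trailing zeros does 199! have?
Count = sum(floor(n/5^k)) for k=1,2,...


floor(199/5) = 39
floor(199/25) = 7
floor(199/125) = 1
Total = 47

47 trailing zeros


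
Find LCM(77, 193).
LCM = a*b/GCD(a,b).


GCD(77, 193) = 1
LCM = 77*193/1 = 14861/1 = 14861

LCM = 14861


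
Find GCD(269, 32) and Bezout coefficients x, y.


Tabular extended Euclidean (each row: r = 269*s + 32*t):
r=269, s=1, t=0
r=32, s=0, t=1
q=8: r=13, s=1, t=-8   [269*(1) + 32*(-8) = 13]
q=2: r=6, s=-2, t=17   [269*(-2) + 32*(17) = 6]
q=2: r=1, s=5, t=-42   [269*(5) + 32*(-42) = 1]
q=6: r=0, s=-32, t=269   [269*(-32) + 32*(269) = 0]
GCD = 1; from the row with r=1: x=5, y=-42
Check: 269*(5) + 32*(-42) = 1345 - 1344 = 1

GCD = 1, x = 5, y = -42


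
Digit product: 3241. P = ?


3 × 2 × 4 × 1 = 24


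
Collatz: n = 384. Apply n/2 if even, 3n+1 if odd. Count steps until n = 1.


384 → 192 → 96 → 48 → 24 → 12 → 6 → 3 → 10 → 5 → 16 → 8 → 4 → 2 → 1
Total steps = 14

14 steps


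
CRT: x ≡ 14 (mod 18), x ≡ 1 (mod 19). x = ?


M = 18*19 = 342
M1 = M/18 = 19, M2 = M/19 = 18
M1^(-1) mod 18 = 1, M2^(-1) mod 19 = 18
x = 14*19*1 + 1*18*18 = 590
590 mod 342 = 248
Check: 248 mod 18 = 14 ✓, 248 mod 19 = 1 ✓

x ≡ 248 (mod 342)


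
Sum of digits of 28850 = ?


2 + 8 + 8 + 5 + 0 = 23


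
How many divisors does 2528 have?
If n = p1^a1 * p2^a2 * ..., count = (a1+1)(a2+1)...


2528 = 2^5 × 79^1
d(2528) = (5+1) × (1+1) = 12

12 divisors


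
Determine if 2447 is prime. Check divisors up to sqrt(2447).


Check divisors up to sqrt(2447) = 49.4672
No divisors found.
2447 is prime.

Yes, 2447 is prime


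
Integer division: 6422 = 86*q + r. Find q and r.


6422 = 86 * 74 + 58
Check: 6364 + 58 = 6422

q = 74, r = 58


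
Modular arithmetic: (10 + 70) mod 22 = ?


10 + 70 = 80
80 mod 22 = 14


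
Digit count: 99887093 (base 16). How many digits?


99887093 in base 16 = 5F427F5
Number of digits = 7

7 digits (base 16)


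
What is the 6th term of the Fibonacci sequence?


Sequence: 1, 1, 2, 3, 5, 8
F(6) = 8


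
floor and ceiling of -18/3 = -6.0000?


-18/3 = -6.0000
floor = -6
ceil = -6

floor = -6, ceil = -6


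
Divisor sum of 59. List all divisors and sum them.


Divisors of 59: 1, 59
Sum = 1 + 59 = 60

σ(59) = 60


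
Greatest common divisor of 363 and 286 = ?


363 = 1 * 286 + 77
286 = 3 * 77 + 55
77 = 1 * 55 + 22
55 = 2 * 22 + 11
22 = 2 * 11 + 0
GCD = 11


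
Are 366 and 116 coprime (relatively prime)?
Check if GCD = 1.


Euclidean algorithm:
366 = 3 * 116 + 18
116 = 6 * 18 + 8
18 = 2 * 8 + 2
8 = 4 * 2 + 0
GCD(366, 116) = 2

No, not coprime (GCD = 2)


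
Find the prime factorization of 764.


764 / 2 = 382
382 / 2 = 191
191 / 191 = 1
764 = 2^2 × 191


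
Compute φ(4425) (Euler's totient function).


4425 = 3 × 5^2 × 59
Prime factors: 3, 5, 59
φ(4425) = 4425 × (1-1/3) × (1-1/5) × (1-1/59)
= 4425 × 2/3 × 4/5 × 58/59 = 2320

φ(4425) = 2320


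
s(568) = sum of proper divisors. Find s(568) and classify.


Proper divisors: 1, 2, 4, 8, 71, 142, 284
Sum = 1 + 2 + 4 + 8 + 71 + 142 + 284 = 512
512 < 568 → deficient

s(568) = 512 (deficient)


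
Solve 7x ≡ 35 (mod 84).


GCD(7, 84) = 7 divides 35
Divide: 1x ≡ 5 (mod 12)
x ≡ 5 (mod 12)


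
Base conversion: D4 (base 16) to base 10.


D4 (base 16) = 212 (decimal)
212 (decimal) = 212 (base 10)


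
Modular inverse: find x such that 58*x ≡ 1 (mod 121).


Use the extended Euclidean algorithm on (121, 58); each row r = 121*s + 58*t:
r=121, s=1, t=0
r=58, s=0, t=1
q=2: r=5, s=1, t=-2   [121*(1) + 58*(-2) = 5]
q=11: r=3, s=-11, t=23   [121*(-11) + 58*(23) = 3]
q=1: r=2, s=12, t=-25   [121*(12) + 58*(-25) = 2]
q=1: r=1, s=-23, t=48   [121*(-23) + 58*(48) = 1]
q=2: r=0, s=58, t=-121   [121*(58) + 58*(-121) = 0]
GCD = 1 with t = 48, so 58*(48) ≡ 1 (mod 121)
Inverse = 48 mod 121 = 48
Check: 58 * 48 = 2784 ≡ 1 (mod 121)

58^(-1) ≡ 48 (mod 121)


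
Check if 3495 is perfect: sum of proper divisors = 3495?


Proper divisors of 3495: 1, 3, 5, 15, 233, 699, 1165
Sum = 1 + 3 + 5 + 15 + 233 + 699 + 1165 = 2121

No, 3495 is not perfect (2121 ≠ 3495)


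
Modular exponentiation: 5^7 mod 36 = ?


5^1 mod 36 = 5
5^2 mod 36 = 25
5^3 mod 36 = 17
5^4 mod 36 = 13
5^5 mod 36 = 29
5^6 mod 36 = 1
5^7 mod 36 = 5


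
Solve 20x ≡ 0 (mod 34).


GCD(20, 34) = 2 divides 0
Divide: 10x ≡ 0 (mod 17)
x ≡ 0 (mod 17)


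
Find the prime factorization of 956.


956 / 2 = 478
478 / 2 = 239
239 / 239 = 1
956 = 2^2 × 239


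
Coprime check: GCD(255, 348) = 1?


Euclidean algorithm:
348 = 1 * 255 + 93
255 = 2 * 93 + 69
93 = 1 * 69 + 24
69 = 2 * 24 + 21
24 = 1 * 21 + 3
21 = 7 * 3 + 0
GCD(255, 348) = 3

No, not coprime (GCD = 3)


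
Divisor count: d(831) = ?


831 = 3^1 × 277^1
d(831) = (1+1) × (1+1) = 4

4 divisors


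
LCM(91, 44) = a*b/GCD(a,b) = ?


GCD(91, 44) = 1
LCM = 91*44/1 = 4004/1 = 4004

LCM = 4004


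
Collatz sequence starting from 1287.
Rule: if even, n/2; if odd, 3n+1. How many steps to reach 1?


1287 → 3862 → 1931 → 5794 → 2897 → 8692 → 4346 → 2173 → 6520 → 3260 → 1630 → 815 → 2446 → 1223 → 3670 → 1835 → 5506 → 2753 → 8260 → 4130 → 2065 → 6196 → 3098 → 1549 → 4648 → 2324 → 1162 → 581 → 1744 → 872 → 436 → 218 → 109 → 328 → 164 → 82 → 41 → 124 → 62 → 31 → 94 → 47 → 142 → 71 → 214 → 107 → 322 → 161 → 484 → 242 → 121 → 364 → 182 → 91 → 274 → 137 → 412 → 206 → 103 → 310 → 155 → 466 → 233 → 700 → 350 → 175 → 526 → 263 → 790 → 395 → 1186 → 593 → 1780 → 890 → 445 → 1336 → 668 → 334 → 167 → 502 → 251 → 754 → 377 → 1132 → 566 → 283 → 850 → 425 → 1276 → 638 → 319 → 958 → 479 → 1438 → 719 → 2158 → 1079 → 3238 → 1619 → 4858 → 2429 → 7288 → 3644 → 1822 → 911 → 2734 → 1367 → 4102 → 2051 → 6154 → 3077 → 9232 → 4616 → 2308 → 1154 → 577 → 1732 → 866 → 433 → 1300 → 650 → 325 → 976 → 488 → 244 → 122 → 61 → 184 → 92 → 46 → 23 → 70 → 35 → 106 → 53 → 160 → 80 → 40 → 20 → 10 → 5 → 16 → 8 → 4 → 2 → 1
Total steps = 145

145 steps


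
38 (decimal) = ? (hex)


38 (base 10) = 38 (decimal)
38 (decimal) = 26 (base 16)


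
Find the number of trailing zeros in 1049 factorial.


floor(1049/5) = 209
floor(1049/25) = 41
floor(1049/125) = 8
floor(1049/625) = 1
Total = 259

259 trailing zeros


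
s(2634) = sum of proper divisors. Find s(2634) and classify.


Proper divisors: 1, 2, 3, 6, 439, 878, 1317
Sum = 1 + 2 + 3 + 6 + 439 + 878 + 1317 = 2646
2646 > 2634 → abundant

s(2634) = 2646 (abundant)


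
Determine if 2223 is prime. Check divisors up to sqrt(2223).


2223 / 3 = 741 (exact division)
2223 is NOT prime.

No, 2223 is not prime


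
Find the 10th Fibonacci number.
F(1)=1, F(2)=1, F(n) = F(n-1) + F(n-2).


Sequence: 1, 1, 2, 3, 5, 8, 13, 21, 34, 55
F(10) = 55


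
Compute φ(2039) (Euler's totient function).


2039 = 2039
Prime factors: 2039
φ(2039) = 2039 × (1-1/2039)
= 2039 × 2038/2039 = 2038

φ(2039) = 2038


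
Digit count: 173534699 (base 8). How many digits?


173534699 in base 8 = 1225766753
Number of digits = 10

10 digits (base 8)


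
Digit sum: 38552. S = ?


3 + 8 + 5 + 5 + 2 = 23


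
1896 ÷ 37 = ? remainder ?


1896 = 37 * 51 + 9
Check: 1887 + 9 = 1896

q = 51, r = 9


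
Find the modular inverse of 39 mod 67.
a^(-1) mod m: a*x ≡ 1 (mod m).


Use the extended Euclidean algorithm on (67, 39); each row r = 67*s + 39*t:
r=67, s=1, t=0
r=39, s=0, t=1
q=1: r=28, s=1, t=-1   [67*(1) + 39*(-1) = 28]
q=1: r=11, s=-1, t=2   [67*(-1) + 39*(2) = 11]
q=2: r=6, s=3, t=-5   [67*(3) + 39*(-5) = 6]
q=1: r=5, s=-4, t=7   [67*(-4) + 39*(7) = 5]
q=1: r=1, s=7, t=-12   [67*(7) + 39*(-12) = 1]
q=5: r=0, s=-39, t=67   [67*(-39) + 39*(67) = 0]
GCD = 1 with t = -12, so 39*(-12) ≡ 1 (mod 67)
Inverse = -12 mod 67 = 55
Check: 39 * 55 = 2145 ≡ 1 (mod 67)

39^(-1) ≡ 55 (mod 67)


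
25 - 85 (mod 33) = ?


25 - 85 = -60
-60 mod 33 = 6


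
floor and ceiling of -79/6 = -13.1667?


-79/6 = -13.1667
floor = -14
ceil = -13

floor = -14, ceil = -13


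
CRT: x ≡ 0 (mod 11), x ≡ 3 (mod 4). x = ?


M = 11*4 = 44
M1 = M/11 = 4, M2 = M/4 = 11
M1^(-1) mod 11 = 3, M2^(-1) mod 4 = 3
x = 0*4*3 + 3*11*3 = 99
99 mod 44 = 11
Check: 11 mod 11 = 0 ✓, 11 mod 4 = 3 ✓

x ≡ 11 (mod 44)


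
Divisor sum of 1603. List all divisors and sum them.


Divisors of 1603: 1, 7, 229, 1603
Sum = 1 + 7 + 229 + 1603 = 1840

σ(1603) = 1840


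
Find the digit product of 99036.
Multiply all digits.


9 × 9 × 0 × 3 × 6 = 0


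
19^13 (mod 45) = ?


19^1 mod 45 = 19
19^2 mod 45 = 1
19^3 mod 45 = 19
19^4 mod 45 = 1
19^5 mod 45 = 19
19^6 mod 45 = 1
19^7 mod 45 = 19
19^8 mod 45 = 1
19^9 mod 45 = 19
19^10 mod 45 = 1
19^11 mod 45 = 19
19^12 mod 45 = 1
19^13 mod 45 = 19


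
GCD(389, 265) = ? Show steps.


389 = 1 * 265 + 124
265 = 2 * 124 + 17
124 = 7 * 17 + 5
17 = 3 * 5 + 2
5 = 2 * 2 + 1
2 = 2 * 1 + 0
GCD = 1


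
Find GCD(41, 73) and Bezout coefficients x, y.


Tabular extended Euclidean (each row: r = 41*s + 73*t):
r=41, s=1, t=0
r=73, s=0, t=1
q=0: r=41, s=1, t=0   [41*(1) + 73*(0) = 41]
q=1: r=32, s=-1, t=1   [41*(-1) + 73*(1) = 32]
q=1: r=9, s=2, t=-1   [41*(2) + 73*(-1) = 9]
q=3: r=5, s=-7, t=4   [41*(-7) + 73*(4) = 5]
q=1: r=4, s=9, t=-5   [41*(9) + 73*(-5) = 4]
q=1: r=1, s=-16, t=9   [41*(-16) + 73*(9) = 1]
q=4: r=0, s=73, t=-41   [41*(73) + 73*(-41) = 0]
GCD = 1; from the row with r=1: x=-16, y=9
Check: 41*(-16) + 73*(9) = -656 + 657 = 1

GCD = 1, x = -16, y = 9


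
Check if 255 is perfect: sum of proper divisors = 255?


Proper divisors of 255: 1, 3, 5, 15, 17, 51, 85
Sum = 1 + 3 + 5 + 15 + 17 + 51 + 85 = 177

No, 255 is not perfect (177 ≠ 255)


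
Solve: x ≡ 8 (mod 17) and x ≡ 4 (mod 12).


M = 17*12 = 204
M1 = M/17 = 12, M2 = M/12 = 17
M1^(-1) mod 17 = 10, M2^(-1) mod 12 = 5
x = 8*12*10 + 4*17*5 = 1300
1300 mod 204 = 76
Check: 76 mod 17 = 8 ✓, 76 mod 12 = 4 ✓

x ≡ 76 (mod 204)


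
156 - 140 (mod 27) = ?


156 - 140 = 16
16 mod 27 = 16


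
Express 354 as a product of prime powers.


354 / 2 = 177
177 / 3 = 59
59 / 59 = 1
354 = 2 × 3 × 59


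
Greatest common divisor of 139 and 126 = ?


139 = 1 * 126 + 13
126 = 9 * 13 + 9
13 = 1 * 9 + 4
9 = 2 * 4 + 1
4 = 4 * 1 + 0
GCD = 1


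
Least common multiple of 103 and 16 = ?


GCD(103, 16) = 1
LCM = 103*16/1 = 1648/1 = 1648

LCM = 1648


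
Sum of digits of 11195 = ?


1 + 1 + 1 + 9 + 5 = 17


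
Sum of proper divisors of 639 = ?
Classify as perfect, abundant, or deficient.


Proper divisors: 1, 3, 9, 71, 213
Sum = 1 + 3 + 9 + 71 + 213 = 297
297 < 639 → deficient

s(639) = 297 (deficient)


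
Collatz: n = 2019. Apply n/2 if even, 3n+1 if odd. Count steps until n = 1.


2019 → 6058 → 3029 → 9088 → 4544 → 2272 → 1136 → 568 → 284 → 142 → 71 → 214 → 107 → 322 → 161 → 484 → 242 → 121 → 364 → 182 → 91 → 274 → 137 → 412 → 206 → 103 → 310 → 155 → 466 → 233 → 700 → 350 → 175 → 526 → 263 → 790 → 395 → 1186 → 593 → 1780 → 890 → 445 → 1336 → 668 → 334 → 167 → 502 → 251 → 754 → 377 → 1132 → 566 → 283 → 850 → 425 → 1276 → 638 → 319 → 958 → 479 → 1438 → 719 → 2158 → 1079 → 3238 → 1619 → 4858 → 2429 → 7288 → 3644 → 1822 → 911 → 2734 → 1367 → 4102 → 2051 → 6154 → 3077 → 9232 → 4616 → 2308 → 1154 → 577 → 1732 → 866 → 433 → 1300 → 650 → 325 → 976 → 488 → 244 → 122 → 61 → 184 → 92 → 46 → 23 → 70 → 35 → 106 → 53 → 160 → 80 → 40 → 20 → 10 → 5 → 16 → 8 → 4 → 2 → 1
Total steps = 112

112 steps


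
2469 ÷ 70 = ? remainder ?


2469 = 70 * 35 + 19
Check: 2450 + 19 = 2469

q = 35, r = 19


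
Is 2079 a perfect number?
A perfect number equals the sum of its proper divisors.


Proper divisors of 2079: 1, 3, 7, 9, 11, 21, 27, 33, 63, 77, 99, 189, 231, 297, 693
Sum = 1 + 3 + 7 + 9 + 11 + 21 + 27 + 33 + 63 + 77 + 99 + 189 + 231 + 297 + 693 = 1761

No, 2079 is not perfect (1761 ≠ 2079)


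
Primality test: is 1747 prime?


Check divisors up to sqrt(1747) = 41.7971
No divisors found.
1747 is prime.

Yes, 1747 is prime


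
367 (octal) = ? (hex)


367 (base 8) = 247 (decimal)
247 (decimal) = F7 (base 16)


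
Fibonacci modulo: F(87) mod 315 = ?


F(k) mod 315 for k=1..87:
1, 1, 2, 3, 5, 8, 13, 21, 34, 55, 89, 144, 233, 62, 295, 42, 22, 64, 86, 150, 236, 71, 307, 63, 55, 118, 173, 291, 149, 125, 274, 84, 43, 127, 170, 297, 152, 134, 286, 105, 76, 181, 257, 123, 65, 188, 253, 126, 64, 190, 254, 129, 68, 197, 265, 147, 97, 244, 26, 270, 296, 251, 232, 168, 85, 253, 23, 276, 299, 260, 244, 189, 118, 307, 110, 102, 212, 314, 211, 210, 106, 1, 107, 108, 215, 8, 223
F(87) mod 315 = 223


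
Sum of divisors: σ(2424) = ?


Divisors of 2424: 1, 2, 3, 4, 6, 8, 12, 24, 101, 202, 303, 404, 606, 808, 1212, 2424
Sum = 1 + 2 + 3 + 4 + 6 + 8 + 12 + 24 + 101 + 202 + 303 + 404 + 606 + 808 + 1212 + 2424 = 6120

σ(2424) = 6120


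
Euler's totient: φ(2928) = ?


2928 = 2^4 × 3 × 61
Prime factors: 2, 3, 61
φ(2928) = 2928 × (1-1/2) × (1-1/3) × (1-1/61)
= 2928 × 1/2 × 2/3 × 60/61 = 960

φ(2928) = 960


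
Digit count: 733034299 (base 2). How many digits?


733034299 in base 2 = 101011101100010011011100111011
Number of digits = 30

30 digits (base 2)


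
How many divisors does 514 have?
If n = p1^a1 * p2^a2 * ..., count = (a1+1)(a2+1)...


514 = 2^1 × 257^1
d(514) = (1+1) × (1+1) = 4

4 divisors


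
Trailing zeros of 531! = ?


floor(531/5) = 106
floor(531/25) = 21
floor(531/125) = 4
Total = 131

131 trailing zeros


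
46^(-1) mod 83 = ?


Use the extended Euclidean algorithm on (83, 46); each row r = 83*s + 46*t:
r=83, s=1, t=0
r=46, s=0, t=1
q=1: r=37, s=1, t=-1   [83*(1) + 46*(-1) = 37]
q=1: r=9, s=-1, t=2   [83*(-1) + 46*(2) = 9]
q=4: r=1, s=5, t=-9   [83*(5) + 46*(-9) = 1]
q=9: r=0, s=-46, t=83   [83*(-46) + 46*(83) = 0]
GCD = 1 with t = -9, so 46*(-9) ≡ 1 (mod 83)
Inverse = -9 mod 83 = 74
Check: 46 * 74 = 3404 ≡ 1 (mod 83)

46^(-1) ≡ 74 (mod 83)


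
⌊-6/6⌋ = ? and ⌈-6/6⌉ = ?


-6/6 = -1.0000
floor = -1
ceil = -1

floor = -1, ceil = -1


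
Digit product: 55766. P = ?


5 × 5 × 7 × 6 × 6 = 6300


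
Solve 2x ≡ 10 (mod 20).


GCD(2, 20) = 2 divides 10
Divide: 1x ≡ 5 (mod 10)
x ≡ 5 (mod 10)


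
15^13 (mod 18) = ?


15^1 mod 18 = 15
15^2 mod 18 = 9
15^3 mod 18 = 9
15^4 mod 18 = 9
15^5 mod 18 = 9
15^6 mod 18 = 9
15^7 mod 18 = 9
15^8 mod 18 = 9
15^9 mod 18 = 9
15^10 mod 18 = 9
15^11 mod 18 = 9
15^12 mod 18 = 9
15^13 mod 18 = 9


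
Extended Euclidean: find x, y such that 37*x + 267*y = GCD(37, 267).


Tabular extended Euclidean (each row: r = 37*s + 267*t):
r=37, s=1, t=0
r=267, s=0, t=1
q=0: r=37, s=1, t=0   [37*(1) + 267*(0) = 37]
q=7: r=8, s=-7, t=1   [37*(-7) + 267*(1) = 8]
q=4: r=5, s=29, t=-4   [37*(29) + 267*(-4) = 5]
q=1: r=3, s=-36, t=5   [37*(-36) + 267*(5) = 3]
q=1: r=2, s=65, t=-9   [37*(65) + 267*(-9) = 2]
q=1: r=1, s=-101, t=14   [37*(-101) + 267*(14) = 1]
q=2: r=0, s=267, t=-37   [37*(267) + 267*(-37) = 0]
GCD = 1; from the row with r=1: x=-101, y=14
Check: 37*(-101) + 267*(14) = -3737 + 3738 = 1

GCD = 1, x = -101, y = 14


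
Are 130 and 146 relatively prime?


Euclidean algorithm:
146 = 1 * 130 + 16
130 = 8 * 16 + 2
16 = 8 * 2 + 0
GCD(130, 146) = 2

No, not coprime (GCD = 2)


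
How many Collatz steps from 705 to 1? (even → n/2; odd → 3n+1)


705 → 2116 → 1058 → 529 → 1588 → 794 → 397 → 1192 → 596 → 298 → 149 → 448 → 224 → 112 → 56 → 28 → 14 → 7 → 22 → 11 → 34 → 17 → 52 → 26 → 13 → 40 → 20 → 10 → 5 → 16 → 8 → 4 → 2 → 1
Total steps = 33

33 steps


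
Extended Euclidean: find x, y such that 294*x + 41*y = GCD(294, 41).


Tabular extended Euclidean (each row: r = 294*s + 41*t):
r=294, s=1, t=0
r=41, s=0, t=1
q=7: r=7, s=1, t=-7   [294*(1) + 41*(-7) = 7]
q=5: r=6, s=-5, t=36   [294*(-5) + 41*(36) = 6]
q=1: r=1, s=6, t=-43   [294*(6) + 41*(-43) = 1]
q=6: r=0, s=-41, t=294   [294*(-41) + 41*(294) = 0]
GCD = 1; from the row with r=1: x=6, y=-43
Check: 294*(6) + 41*(-43) = 1764 - 1763 = 1

GCD = 1, x = 6, y = -43


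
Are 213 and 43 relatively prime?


Euclidean algorithm:
213 = 4 * 43 + 41
43 = 1 * 41 + 2
41 = 20 * 2 + 1
2 = 2 * 1 + 0
GCD(213, 43) = 1

Yes, coprime (GCD = 1)


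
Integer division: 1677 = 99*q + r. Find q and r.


1677 = 99 * 16 + 93
Check: 1584 + 93 = 1677

q = 16, r = 93


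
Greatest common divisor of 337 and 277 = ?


337 = 1 * 277 + 60
277 = 4 * 60 + 37
60 = 1 * 37 + 23
37 = 1 * 23 + 14
23 = 1 * 14 + 9
14 = 1 * 9 + 5
9 = 1 * 5 + 4
5 = 1 * 4 + 1
4 = 4 * 1 + 0
GCD = 1


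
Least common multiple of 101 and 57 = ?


GCD(101, 57) = 1
LCM = 101*57/1 = 5757/1 = 5757

LCM = 5757


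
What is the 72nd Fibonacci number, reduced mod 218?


F(k) mod 218 for k=1..72:
1, 1, 2, 3, 5, 8, 13, 21, 34, 55, 89, 144, 15, 159, 174, 115, 71, 186, 39, 7, 46, 53, 99, 152, 33, 185, 0, 185, 185, 152, 119, 53, 172, 7, 179, 186, 147, 115, 44, 159, 203, 144, 129, 55, 184, 21, 205, 8, 213, 3, 216, 1, 217, 0, 217, 217, 216, 215, 213, 210, 205, 197, 184, 163, 129, 74, 203, 59, 44, 103, 147, 32
F(72) mod 218 = 32


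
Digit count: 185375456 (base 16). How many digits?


185375456 in base 16 = B0C9AE0
Number of digits = 7

7 digits (base 16)


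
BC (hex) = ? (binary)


BC (base 16) = 188 (decimal)
188 (decimal) = 10111100 (base 2)


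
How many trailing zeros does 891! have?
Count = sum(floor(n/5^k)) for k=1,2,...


floor(891/5) = 178
floor(891/25) = 35
floor(891/125) = 7
floor(891/625) = 1
Total = 221

221 trailing zeros


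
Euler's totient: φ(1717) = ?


1717 = 17 × 101
Prime factors: 17, 101
φ(1717) = 1717 × (1-1/17) × (1-1/101)
= 1717 × 16/17 × 100/101 = 1600

φ(1717) = 1600


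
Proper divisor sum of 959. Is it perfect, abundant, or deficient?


Proper divisors: 1, 7, 137
Sum = 1 + 7 + 137 = 145
145 < 959 → deficient

s(959) = 145 (deficient)


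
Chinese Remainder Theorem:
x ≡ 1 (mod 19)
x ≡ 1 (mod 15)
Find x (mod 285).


M = 19*15 = 285
M1 = M/19 = 15, M2 = M/15 = 19
M1^(-1) mod 19 = 14, M2^(-1) mod 15 = 4
x = 1*15*14 + 1*19*4 = 286
286 mod 285 = 1
Check: 1 mod 19 = 1 ✓, 1 mod 15 = 1 ✓

x ≡ 1 (mod 285)


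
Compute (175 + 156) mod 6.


175 + 156 = 331
331 mod 6 = 1


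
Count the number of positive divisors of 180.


180 = 2^2 × 3^2 × 5^1
d(180) = (2+1) × (2+1) × (1+1) = 18

18 divisors


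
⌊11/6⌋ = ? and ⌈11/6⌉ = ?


11/6 = 1.8333
floor = 1
ceil = 2

floor = 1, ceil = 2


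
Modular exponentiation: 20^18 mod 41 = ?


20^1 mod 41 = 20
20^2 mod 41 = 31
20^3 mod 41 = 5
20^4 mod 41 = 18
20^5 mod 41 = 32
20^6 mod 41 = 25
20^7 mod 41 = 8
20^8 mod 41 = 37
20^9 mod 41 = 2
20^10 mod 41 = 40
20^11 mod 41 = 21
20^12 mod 41 = 10
20^13 mod 41 = 36
20^14 mod 41 = 23
20^15 mod 41 = 9
20^16 mod 41 = 16
20^17 mod 41 = 33
20^18 mod 41 = 4


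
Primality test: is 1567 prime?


Check divisors up to sqrt(1567) = 39.5854
No divisors found.
1567 is prime.

Yes, 1567 is prime


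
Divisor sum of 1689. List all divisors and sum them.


Divisors of 1689: 1, 3, 563, 1689
Sum = 1 + 3 + 563 + 1689 = 2256

σ(1689) = 2256
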